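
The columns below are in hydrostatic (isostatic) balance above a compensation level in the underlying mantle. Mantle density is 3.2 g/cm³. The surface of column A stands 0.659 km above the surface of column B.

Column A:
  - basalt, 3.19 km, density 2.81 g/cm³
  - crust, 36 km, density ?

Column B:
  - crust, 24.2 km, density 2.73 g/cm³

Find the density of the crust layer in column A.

Take the compensation level at the base of the deeper column (depth z_c below the surface of column A) and equate Σ ρ_i t_i down to z_c; mantle fills any gap and the z_c terms cancel.
Column A: 3.19×2.81 + 36×ρ + (z_c − 39.19)×3.2
Column B: 0.659×0 + 24.2×2.73 + (z_c − 0.659 − 24.2)×3.2
The z_c×3.2 term appears on both sides and cancels. Collect the known terms of each column as K = Σ(ρt)_known − 3.2 × (depth of known layers): K_A = 8.9639 − 3.2×39.19 = −116.4441; K_B = 66.066 − 3.2×(0.659 + 24.2) = −13.4828.
Balance: K_A + 36×ρ = K_B, so ρ = (K_B − K_A)/36 = 102.961/36 = 2.86 g/cm³.

2.86 g/cm³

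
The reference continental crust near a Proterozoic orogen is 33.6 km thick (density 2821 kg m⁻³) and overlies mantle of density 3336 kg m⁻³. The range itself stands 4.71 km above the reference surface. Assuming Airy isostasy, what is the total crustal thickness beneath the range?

Root depth r = h ρ_c / (ρ_m − ρ_c) = 4.71 km × 2821 / 515 = 25.8 km.
Total thickness = T + h + r = 33.6 km + 4.71 km + 25.8 km = 64.1 km.

64.1 km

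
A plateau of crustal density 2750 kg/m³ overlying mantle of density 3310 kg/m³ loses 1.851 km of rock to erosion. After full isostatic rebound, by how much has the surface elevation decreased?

0.313 km

Rebound u = e ρ_c/ρ_m = 1.851 km × 2750/3310 = 1.538 km.
Net surface drop = e − u = 1.851 km − 1.538 km = e (ρ_m − ρ_c)/ρ_m = 0.313 km.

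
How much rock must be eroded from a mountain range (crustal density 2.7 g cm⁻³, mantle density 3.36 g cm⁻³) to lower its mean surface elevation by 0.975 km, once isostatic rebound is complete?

4.96 km

Net drop Δ = e − u = e − e ρ_c/ρ_m = e (ρ_m − ρ_c)/ρ_m.
e = Δ ρ_m/(ρ_m − ρ_c) = 0.975 km × 3.36/0.66 = 4.96 km.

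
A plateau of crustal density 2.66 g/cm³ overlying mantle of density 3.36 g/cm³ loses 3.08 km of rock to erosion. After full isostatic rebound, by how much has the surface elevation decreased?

0.642 km

Rebound u = e ρ_c/ρ_m = 3.08 km × 2.66/3.36 = 2.438 km.
Net surface drop = e − u = 3.08 km − 2.438 km = e (ρ_m − ρ_c)/ρ_m = 0.642 km.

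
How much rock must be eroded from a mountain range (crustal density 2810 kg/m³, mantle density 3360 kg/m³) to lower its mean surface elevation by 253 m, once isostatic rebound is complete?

1550 m

Net drop Δ = e − u = e − e ρ_c/ρ_m = e (ρ_m − ρ_c)/ρ_m.
e = Δ ρ_m/(ρ_m − ρ_c) = 253 m × 3360/550 = 1550 m.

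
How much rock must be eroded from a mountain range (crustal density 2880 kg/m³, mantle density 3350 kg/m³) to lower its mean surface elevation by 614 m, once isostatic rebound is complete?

Net drop Δ = e − u = e − e ρ_c/ρ_m = e (ρ_m − ρ_c)/ρ_m.
e = Δ ρ_m/(ρ_m − ρ_c) = 614 m × 3350/470 = 4380 m.

4380 m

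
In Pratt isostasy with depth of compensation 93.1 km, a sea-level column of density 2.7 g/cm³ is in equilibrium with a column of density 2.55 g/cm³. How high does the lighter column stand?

5.48 km

ρ_ref D = ρ (D + h) → h = D (ρ_ref − ρ)/ρ.
h = 93.1 km × (2.7 − 2.55)/2.55 = 5.48 km.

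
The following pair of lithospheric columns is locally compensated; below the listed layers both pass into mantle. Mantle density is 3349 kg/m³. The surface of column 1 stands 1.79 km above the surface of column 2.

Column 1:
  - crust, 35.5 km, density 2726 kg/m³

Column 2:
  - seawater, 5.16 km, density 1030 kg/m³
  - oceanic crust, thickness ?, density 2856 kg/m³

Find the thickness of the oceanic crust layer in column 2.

8.43 km

Take the compensation level at the base of the deeper column (depth z_c below the surface of column 1) and equate Σ ρ_i t_i down to z_c; mantle fills any gap and the z_c terms cancel.
Column 1: 35.5×2726 + (z_c − 35.5)×3349
Column 2: 1.79×0 + 5.16×1030 + x×2856 + (z_c − 1.79 − 5.16 − x)×3349
The z_c×3349 term appears on both sides and cancels. Collect the known terms of each column as K = Σ(ρt)_known − 3349 × (depth of known layers): K_1 = 96773 − 3349×35.5 = −22116.5; K_2 = 5314.8 − 3349×(1.79 + 5.16) = −17960.75.
Balance: K_1 = K_2 − x×(3349 − 2856), so x = (K_2 − K_1)/(3349 − 2856) = 4155.75/493 = 8.43 km.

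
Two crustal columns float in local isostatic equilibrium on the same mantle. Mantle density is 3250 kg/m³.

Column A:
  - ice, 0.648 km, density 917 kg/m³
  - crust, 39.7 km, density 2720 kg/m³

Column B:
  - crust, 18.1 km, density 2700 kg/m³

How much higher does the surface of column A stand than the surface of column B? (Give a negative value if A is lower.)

For any compensation level in the mantle, the mantle terms cancel and isostasy reduces to e = (Σt_A − Σt_B) − (Σ(ρt)_A − Σ(ρt)_B) / ρ_m.
Σt_A = 40.348 km; Σt_B = 18.1 km; Σ(ρt)_A = 108578.216; Σ(ρt)_B = 48870 (in km·kg/m³).
e = (40.348 − 18.1) − (108578.216 − 48870) / 3250 = 3.88 km.

3.88 km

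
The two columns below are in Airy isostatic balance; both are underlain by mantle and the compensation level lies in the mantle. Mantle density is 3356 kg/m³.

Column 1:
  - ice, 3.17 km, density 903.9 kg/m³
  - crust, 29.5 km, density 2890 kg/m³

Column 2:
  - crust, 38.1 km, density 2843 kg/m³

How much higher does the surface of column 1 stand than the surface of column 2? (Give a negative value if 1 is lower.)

0.588 km

For any compensation level in the mantle, the mantle terms cancel and isostasy reduces to e = (Σt_1 − Σt_2) − (Σ(ρt)_1 − Σ(ρt)_2) / ρ_m.
Σt_1 = 32.67 km; Σt_2 = 38.1 km; Σ(ρt)_1 = 88120.363; Σ(ρt)_2 = 108318.3 (in km·kg/m³).
e = (32.67 − 38.1) − (88120.363 − 108318.3) / 3356 = 0.588 km.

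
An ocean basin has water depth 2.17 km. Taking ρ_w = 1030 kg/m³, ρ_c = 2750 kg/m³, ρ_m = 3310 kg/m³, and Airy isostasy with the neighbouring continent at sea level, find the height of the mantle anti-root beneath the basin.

6.67 km

For local isostatic compensation: replacing crust with seawater at the top is compensated by replacing crust with mantle at the base: d (ρ_c − ρ_w) = a (ρ_m − ρ_c).
a = d (ρ_c − ρ_w)/(ρ_m − ρ_c) = 2.17 km × 1720/560 = 6.67 km.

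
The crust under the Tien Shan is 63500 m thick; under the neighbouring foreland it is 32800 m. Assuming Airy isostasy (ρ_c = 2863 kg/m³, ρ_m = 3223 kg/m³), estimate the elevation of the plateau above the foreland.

Excess crust Δ = 63500 m − 32800 m = 30700 m, split between elevation h and root r with h + r = Δ.
Airy balance ρ_c h = (ρ_m − ρ_c) r gives r = h ρ_c/(ρ_m − ρ_c), so h (1 + ρ_c/(ρ_m − ρ_c)) = Δ, i.e. h = Δ (ρ_m − ρ_c)/ρ_m.
h = 30700 m × 360/3223 = 3430 m.

3430 m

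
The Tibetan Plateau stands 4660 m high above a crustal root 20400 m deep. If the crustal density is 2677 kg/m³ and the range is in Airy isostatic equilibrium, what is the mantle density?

Airy balance: ρ_c h = (ρ_m − ρ_c) r → ρ_m = ρ_c (1 + h/r).
ρ_m = 2677 × (1 + 4660 m/20400 m) = 3290 kg/m³.

3290 kg/m³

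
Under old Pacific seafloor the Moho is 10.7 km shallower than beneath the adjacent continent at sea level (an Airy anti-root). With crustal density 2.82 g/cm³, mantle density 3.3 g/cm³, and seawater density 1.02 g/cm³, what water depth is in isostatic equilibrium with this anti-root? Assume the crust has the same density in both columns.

Replacing a thickness d of crust by seawater at the top must be balanced by replacing crust with mantle at the base: d (ρ_c − ρ_w) = a (ρ_m − ρ_c).
d = a (ρ_m − ρ_c)/(ρ_c − ρ_w) = 10.7 km × 0.48/1.8 = 2.85 km.

2.85 km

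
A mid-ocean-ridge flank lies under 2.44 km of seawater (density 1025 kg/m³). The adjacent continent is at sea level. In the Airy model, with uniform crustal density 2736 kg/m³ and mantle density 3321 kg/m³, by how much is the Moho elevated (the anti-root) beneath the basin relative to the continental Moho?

7.14 km

Balancing pressure at the compensation depth: replacing crust with seawater at the top is compensated by replacing crust with mantle at the base: d (ρ_c − ρ_w) = a (ρ_m − ρ_c).
a = d (ρ_c − ρ_w)/(ρ_m − ρ_c) = 2.44 km × 1711/585 = 7.14 km.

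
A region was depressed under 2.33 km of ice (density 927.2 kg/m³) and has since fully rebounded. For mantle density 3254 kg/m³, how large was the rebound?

0.664 km

Removing the load lets mantle flow back in; uplift u satisfies ρ_ice t = ρ_m u.
u = t ρ_ice/ρ_m = 2.33 km × 927.2/3254 = 0.664 km.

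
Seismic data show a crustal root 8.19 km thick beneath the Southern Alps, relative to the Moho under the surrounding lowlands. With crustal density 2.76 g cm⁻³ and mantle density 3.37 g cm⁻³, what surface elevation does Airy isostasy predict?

By Archimedes' principle applied to the lithosphere: ρ_c h = (ρ_m − ρ_c) r.
h = r (ρ_m − ρ_c) / ρ_c = 8.19 km × (3.37 − 2.76) / 2.76 = 1.81 km.

1.81 km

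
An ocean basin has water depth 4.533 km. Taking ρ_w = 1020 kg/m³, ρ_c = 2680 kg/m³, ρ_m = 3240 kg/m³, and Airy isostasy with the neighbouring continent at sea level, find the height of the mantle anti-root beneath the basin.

Equating mass per unit area of the two columns: replacing crust with seawater at the top is compensated by replacing crust with mantle at the base: d (ρ_c − ρ_w) = a (ρ_m − ρ_c).
a = d (ρ_c − ρ_w)/(ρ_m − ρ_c) = 4.533 km × 1660/560 = 13.4 km.

13.4 km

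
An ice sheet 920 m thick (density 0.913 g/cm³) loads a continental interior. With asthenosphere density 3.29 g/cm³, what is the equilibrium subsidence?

255 m

In Airy isostatic equilibrium: the ice load ρ_ice t is balanced by mantle displaced below, ρ_m s.
s = t ρ_ice / ρ_m = 920 m × 0.913/3.29 = 255 m.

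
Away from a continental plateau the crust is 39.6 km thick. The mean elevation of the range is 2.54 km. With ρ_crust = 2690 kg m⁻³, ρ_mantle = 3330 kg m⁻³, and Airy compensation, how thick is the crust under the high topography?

Root depth r = h ρ_c / (ρ_m − ρ_c) = 2.54 km × 2690 / 640 = 10.68 km.
Total thickness = T + h + r = 39.6 km + 2.54 km + 10.68 km = 52.8 km.

52.8 km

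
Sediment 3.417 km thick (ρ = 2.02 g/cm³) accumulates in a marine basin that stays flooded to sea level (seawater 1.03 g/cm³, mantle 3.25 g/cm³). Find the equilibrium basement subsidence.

1.52 km

Submarine loading: the sediment displaces seawater, and the subsidence is in turn flooded, so s (ρ_m − ρ_w) = t (ρ_sed − ρ_w).
s = 3.417 km × (2.02 − 1.03) / (3.25 − 1.03) = 1.52 km.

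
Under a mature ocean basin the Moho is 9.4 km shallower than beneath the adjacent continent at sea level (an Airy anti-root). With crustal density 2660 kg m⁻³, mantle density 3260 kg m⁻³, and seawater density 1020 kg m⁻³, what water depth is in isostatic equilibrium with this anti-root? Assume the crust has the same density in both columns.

Replacing a thickness d of crust by seawater at the top must be balanced by replacing crust with mantle at the base: d (ρ_c − ρ_w) = a (ρ_m − ρ_c).
d = a (ρ_m − ρ_c)/(ρ_c − ρ_w) = 9.4 km × 600/1640 = 3.44 km.

3.44 km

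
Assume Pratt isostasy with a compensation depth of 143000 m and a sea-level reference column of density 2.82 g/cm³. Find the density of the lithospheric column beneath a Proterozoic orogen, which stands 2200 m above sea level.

2.78 g/cm³

Pratt balance: ρ_ref D = ρ (D + h).
ρ = ρ_ref D/(D + h) = 2.82 × 143000 m/(143000 m + 2200 m) = 2.78 g/cm³.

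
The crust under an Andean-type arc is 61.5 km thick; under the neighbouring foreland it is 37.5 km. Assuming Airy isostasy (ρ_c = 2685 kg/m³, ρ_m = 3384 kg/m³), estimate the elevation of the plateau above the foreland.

Excess crust Δ = 61.5 km − 37.5 km = 24 km, split between elevation h and root r with h + r = Δ.
Airy balance ρ_c h = (ρ_m − ρ_c) r gives r = h ρ_c/(ρ_m − ρ_c), so h (1 + ρ_c/(ρ_m − ρ_c)) = Δ, i.e. h = Δ (ρ_m − ρ_c)/ρ_m.
h = 24 km × 699/3384 = 4.96 km.

4.96 km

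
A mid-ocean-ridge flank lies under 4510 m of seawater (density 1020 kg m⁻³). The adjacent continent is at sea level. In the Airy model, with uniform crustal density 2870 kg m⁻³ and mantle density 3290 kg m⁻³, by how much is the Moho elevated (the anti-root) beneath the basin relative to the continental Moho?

19900 m

In Airy isostatic equilibrium: replacing crust with seawater at the top is compensated by replacing crust with mantle at the base: d (ρ_c − ρ_w) = a (ρ_m − ρ_c).
a = d (ρ_c − ρ_w)/(ρ_m − ρ_c) = 4510 m × 1850/420 = 19900 m.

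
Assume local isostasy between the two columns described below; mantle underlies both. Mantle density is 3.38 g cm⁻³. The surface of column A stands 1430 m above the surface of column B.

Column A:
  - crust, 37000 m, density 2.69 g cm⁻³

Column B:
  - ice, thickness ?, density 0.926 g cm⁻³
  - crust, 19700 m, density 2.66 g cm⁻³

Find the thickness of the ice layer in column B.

Take the compensation level at the base of the deeper column (depth z_c below the surface of column A) and equate Σ ρ_i t_i down to z_c; mantle fills any gap and the z_c terms cancel.
Column A: 37000×2.69 + (z_c − 37000)×3.38
Column B: 1430×0 + x×0.926 + 19700×2.66 + (z_c − 1430 − 19700 − x)×3.38
The z_c×3.38 term appears on both sides and cancels. Collect the known terms of each column as K = Σ(ρt)_known − 3.38 × (depth of known layers): K_A = 99530 − 3.38×37000 = −25530; K_B = 52402 − 3.38×(1430 + 19700) = −19017.4.
Balance: K_A = K_B − x×(3.38 − 0.926), so x = (K_B − K_A)/(3.38 − 0.926) = 6512.6/2.454 = 2650 m.

2650 m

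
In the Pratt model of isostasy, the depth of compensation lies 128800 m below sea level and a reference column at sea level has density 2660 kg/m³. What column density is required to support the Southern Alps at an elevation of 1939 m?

2620 kg/m³

Pratt balance: ρ_ref D = ρ (D + h).
ρ = ρ_ref D/(D + h) = 2660 × 128800 m/(128800 m + 1939 m) = 2620 kg/m³.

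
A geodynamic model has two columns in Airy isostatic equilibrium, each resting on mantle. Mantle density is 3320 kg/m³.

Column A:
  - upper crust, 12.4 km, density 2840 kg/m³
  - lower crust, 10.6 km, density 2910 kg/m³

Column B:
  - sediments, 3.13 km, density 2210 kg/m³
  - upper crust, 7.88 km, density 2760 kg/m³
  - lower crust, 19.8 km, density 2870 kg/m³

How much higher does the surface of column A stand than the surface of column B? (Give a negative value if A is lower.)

−1.96 km

For any compensation level in the mantle, the mantle terms cancel and isostasy reduces to e = (Σt_A − Σt_B) − (Σ(ρt)_A − Σ(ρt)_B) / ρ_m.
Σt_A = 23 km; Σt_B = 30.81 km; Σ(ρt)_A = 66062; Σ(ρt)_B = 85492.1 (in km·kg/m³).
e = (23 − 30.81) − (66062 − 85492.1) / 3320 = −1.96 km.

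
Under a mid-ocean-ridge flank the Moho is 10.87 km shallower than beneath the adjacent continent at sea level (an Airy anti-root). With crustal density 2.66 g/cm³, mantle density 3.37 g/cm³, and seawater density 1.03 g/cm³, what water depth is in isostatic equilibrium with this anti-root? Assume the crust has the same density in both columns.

Replacing a thickness d of crust by seawater at the top must be balanced by replacing crust with mantle at the base: d (ρ_c − ρ_w) = a (ρ_m − ρ_c).
d = a (ρ_m − ρ_c)/(ρ_c − ρ_w) = 10.87 km × 0.71/1.63 = 4.73 km.

4.73 km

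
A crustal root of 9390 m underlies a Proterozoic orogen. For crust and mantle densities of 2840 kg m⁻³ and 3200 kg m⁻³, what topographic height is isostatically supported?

Balancing pressure at the compensation depth: ρ_c h = (ρ_m − ρ_c) r.
h = r (ρ_m − ρ_c) / ρ_c = 9390 m × (3200 − 2840) / 2840 = 1190 m.

1190 m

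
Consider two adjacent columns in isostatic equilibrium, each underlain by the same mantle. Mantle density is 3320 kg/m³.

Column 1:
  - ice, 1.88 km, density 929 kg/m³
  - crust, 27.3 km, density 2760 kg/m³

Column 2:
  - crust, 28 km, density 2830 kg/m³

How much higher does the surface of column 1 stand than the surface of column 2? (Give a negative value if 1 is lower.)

1.83 km

For any compensation level in the mantle, the mantle terms cancel and isostasy reduces to e = (Σt_1 − Σt_2) − (Σ(ρt)_1 − Σ(ρt)_2) / ρ_m.
Σt_1 = 29.18 km; Σt_2 = 28 km; Σ(ρt)_1 = 77094.52; Σ(ρt)_2 = 79240 (in km·kg/m³).
e = (29.18 − 28) − (77094.52 − 79240) / 3320 = 1.83 km.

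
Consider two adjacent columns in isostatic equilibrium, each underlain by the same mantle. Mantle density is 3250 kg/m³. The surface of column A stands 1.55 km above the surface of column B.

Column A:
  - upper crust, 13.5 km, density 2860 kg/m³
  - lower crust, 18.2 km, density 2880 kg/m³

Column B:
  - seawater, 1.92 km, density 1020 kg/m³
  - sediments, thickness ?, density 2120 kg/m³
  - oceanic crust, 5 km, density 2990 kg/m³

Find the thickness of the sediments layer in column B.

Take the compensation level at the base of the deeper column (depth z_c below the surface of column A) and equate Σ ρ_i t_i down to z_c; mantle fills any gap and the z_c terms cancel.
Column A: 13.5×2860 + 18.2×2880 + (z_c − 31.7)×3250
Column B: 1.55×0 + 1.92×1020 + x×2120 + 5×2990 + (z_c − 1.55 − 6.92 − x)×3250
The z_c×3250 term appears on both sides and cancels. Collect the known terms of each column as K = Σ(ρt)_known − 3250 × (depth of known layers): K_A = 91026 − 3250×31.7 = −11999; K_B = 16908.4 − 3250×(1.55 + 6.92) = −10619.1.
Balance: K_A = K_B − x×(3250 − 2120), so x = (K_B − K_A)/(3250 − 2120) = 1379.9/1130 = 1.22 km.

1.22 km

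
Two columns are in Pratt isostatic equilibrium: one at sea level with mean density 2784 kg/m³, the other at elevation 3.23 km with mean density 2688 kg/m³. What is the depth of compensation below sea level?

ρ_ref D = ρ (D + h) → D (ρ_ref − ρ) = ρ h.
D = ρ h/(ρ_ref − ρ) = 2688 × 3.23 km/(2784 − 2688) = 90.4 km.

90.4 km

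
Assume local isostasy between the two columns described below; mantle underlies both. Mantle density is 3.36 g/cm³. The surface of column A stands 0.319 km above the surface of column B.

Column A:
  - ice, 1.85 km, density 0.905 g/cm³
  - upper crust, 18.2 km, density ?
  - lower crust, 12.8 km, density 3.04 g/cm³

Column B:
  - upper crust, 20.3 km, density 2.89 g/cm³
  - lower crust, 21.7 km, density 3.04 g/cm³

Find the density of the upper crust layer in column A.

2.87 g/cm³

Take the compensation level at the base of the deeper column (depth z_c below the surface of column A) and equate Σ ρ_i t_i down to z_c; mantle fills any gap and the z_c terms cancel.
Column A: 1.85×0.905 + 18.2×ρ + 12.8×3.04 + (z_c − 32.85)×3.36
Column B: 0.319×0 + 20.3×2.89 + 21.7×3.04 + (z_c − 0.319 − 42)×3.36
The z_c×3.36 term appears on both sides and cancels. Collect the known terms of each column as K = Σ(ρt)_known − 3.36 × (depth of known layers): K_A = 40.58625 − 3.36×32.85 = −69.78975; K_B = 124.635 − 3.36×(0.319 + 42) = −17.55684.
Balance: K_A + 18.2×ρ = K_B, so ρ = (K_B − K_A)/18.2 = 52.2329/18.2 = 2.87 g/cm³.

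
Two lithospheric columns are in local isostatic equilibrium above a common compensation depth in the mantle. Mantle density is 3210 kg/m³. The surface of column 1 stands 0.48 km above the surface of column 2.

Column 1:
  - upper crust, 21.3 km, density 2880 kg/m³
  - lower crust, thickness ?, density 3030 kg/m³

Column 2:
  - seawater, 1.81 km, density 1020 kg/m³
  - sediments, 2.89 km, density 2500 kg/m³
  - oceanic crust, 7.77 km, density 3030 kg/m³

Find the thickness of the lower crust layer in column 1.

10.7 km

Take the compensation level at the base of the deeper column (depth z_c below the surface of column 1) and equate Σ ρ_i t_i down to z_c; mantle fills any gap and the z_c terms cancel.
Column 1: 21.3×2880 + x×3030 + (z_c − 21.3 − x)×3210
Column 2: 0.48×0 + 1.81×1020 + 2.89×2500 + 7.77×3030 + (z_c − 0.48 − 12.47)×3210
The z_c×3210 term appears on both sides and cancels. Collect the known terms of each column as K = Σ(ρt)_known − 3210 × (depth of known layers): K_1 = 61344 − 3210×21.3 = −7029; K_2 = 32614.3 − 3210×(0.48 + 12.47) = −8955.2.
Balance: K_1 − x×(3210 − 3030) = K_2, so x = (K_1 − K_2)/(3210 − 3030) = 1926.2/180 = 10.7 km.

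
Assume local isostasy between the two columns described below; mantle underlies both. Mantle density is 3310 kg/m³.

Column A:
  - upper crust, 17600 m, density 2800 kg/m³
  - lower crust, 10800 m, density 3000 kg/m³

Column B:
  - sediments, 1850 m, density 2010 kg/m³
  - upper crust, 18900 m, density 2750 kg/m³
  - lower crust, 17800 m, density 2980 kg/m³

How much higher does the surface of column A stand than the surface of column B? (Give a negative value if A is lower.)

For any compensation level in the mantle, the mantle terms cancel and isostasy reduces to e = (Σt_A − Σt_B) − (Σ(ρt)_A − Σ(ρt)_B) / ρ_m.
Σt_A = 28400 m; Σt_B = 38550 m; Σ(ρt)_A = 81680000; Σ(ρt)_B = 108737500 (in m·kg/m³).
e = (28400 − 38550) − (81680000 − 108737500) / 3310 = −1980 m.

−1980 m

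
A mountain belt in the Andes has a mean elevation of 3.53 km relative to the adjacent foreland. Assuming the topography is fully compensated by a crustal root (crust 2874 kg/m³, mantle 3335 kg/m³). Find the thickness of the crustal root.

Balancing pressure at the compensation depth: the weight of the topography is balanced by the buoyancy of the root, ρ_c h = (ρ_m − ρ_c) r.
r = h · ρ_c / (ρ_m − ρ_c) = 3.53 km × 2874 / (3335 − 2874) = 22 km.

22 km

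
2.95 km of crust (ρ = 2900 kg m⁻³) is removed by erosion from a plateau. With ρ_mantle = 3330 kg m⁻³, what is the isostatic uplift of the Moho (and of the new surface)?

Unloading: uplift u = e ρ_c/ρ_m = 2.95 km × 2900/3330 = 2.57 km.

2.57 km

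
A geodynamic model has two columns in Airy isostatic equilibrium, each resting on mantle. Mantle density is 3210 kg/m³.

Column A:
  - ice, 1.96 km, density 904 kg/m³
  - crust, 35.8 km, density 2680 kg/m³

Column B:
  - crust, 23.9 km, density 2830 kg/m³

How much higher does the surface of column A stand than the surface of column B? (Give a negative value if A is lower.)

For any compensation level in the mantle, the mantle terms cancel and isostasy reduces to e = (Σt_A − Σt_B) − (Σ(ρt)_A − Σ(ρt)_B) / ρ_m.
Σt_A = 37.76 km; Σt_B = 23.9 km; Σ(ρt)_A = 97715.84; Σ(ρt)_B = 67637 (in km·kg/m³).
e = (37.76 − 23.9) − (97715.84 − 67637) / 3210 = 4.49 km.

4.49 km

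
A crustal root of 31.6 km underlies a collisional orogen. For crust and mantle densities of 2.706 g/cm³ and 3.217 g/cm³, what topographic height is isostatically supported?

By Archimedes' principle applied to the lithosphere: ρ_c h = (ρ_m − ρ_c) r.
h = r (ρ_m − ρ_c) / ρ_c = 31.6 km × (3.217 − 2.706) / 2.706 = 5.97 km.

5.97 km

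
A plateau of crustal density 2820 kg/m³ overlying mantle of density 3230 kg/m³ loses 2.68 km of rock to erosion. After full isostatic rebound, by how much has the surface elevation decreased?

0.34 km

Rebound u = e ρ_c/ρ_m = 2.68 km × 2820/3230 = 2.34 km.
Net surface drop = e − u = 2.68 km − 2.34 km = e (ρ_m − ρ_c)/ρ_m = 0.34 km.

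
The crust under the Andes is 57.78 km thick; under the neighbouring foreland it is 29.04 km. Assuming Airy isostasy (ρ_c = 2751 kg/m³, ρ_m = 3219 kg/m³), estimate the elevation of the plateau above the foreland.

4.18 km

Excess crust Δ = 57.78 km − 29.04 km = 28.74 km, split between elevation h and root r with h + r = Δ.
Airy balance ρ_c h = (ρ_m − ρ_c) r gives r = h ρ_c/(ρ_m − ρ_c), so h (1 + ρ_c/(ρ_m − ρ_c)) = Δ, i.e. h = Δ (ρ_m − ρ_c)/ρ_m.
h = 28.74 km × 468/3219 = 4.18 km.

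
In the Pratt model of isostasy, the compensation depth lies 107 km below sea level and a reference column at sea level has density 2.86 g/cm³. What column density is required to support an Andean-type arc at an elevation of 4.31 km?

2.75 g/cm³

Pratt balance: ρ_ref D = ρ (D + h).
ρ = ρ_ref D/(D + h) = 2.86 × 107 km/(107 km + 4.31 km) = 2.75 g/cm³.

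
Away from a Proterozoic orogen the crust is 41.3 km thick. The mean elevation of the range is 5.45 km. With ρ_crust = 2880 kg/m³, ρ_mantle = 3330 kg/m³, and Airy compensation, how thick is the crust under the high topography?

Root depth r = h ρ_c / (ρ_m − ρ_c) = 5.45 km × 2880 / 450 = 34.88 km.
Total thickness = T + h + r = 41.3 km + 5.45 km + 34.88 km = 81.6 km.

81.6 km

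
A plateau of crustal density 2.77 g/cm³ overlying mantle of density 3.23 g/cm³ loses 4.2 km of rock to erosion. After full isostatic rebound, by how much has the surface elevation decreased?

0.598 km

Rebound u = e ρ_c/ρ_m = 4.2 km × 2.77/3.23 = 3.602 km.
Net surface drop = e − u = 4.2 km − 3.602 km = e (ρ_m − ρ_c)/ρ_m = 0.598 km.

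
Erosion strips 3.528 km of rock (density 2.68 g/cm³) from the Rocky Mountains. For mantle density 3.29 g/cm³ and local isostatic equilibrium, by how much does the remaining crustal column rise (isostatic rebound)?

2.87 km

Unloading: uplift u = e ρ_c/ρ_m = 3.528 km × 2.68/3.29 = 2.87 km.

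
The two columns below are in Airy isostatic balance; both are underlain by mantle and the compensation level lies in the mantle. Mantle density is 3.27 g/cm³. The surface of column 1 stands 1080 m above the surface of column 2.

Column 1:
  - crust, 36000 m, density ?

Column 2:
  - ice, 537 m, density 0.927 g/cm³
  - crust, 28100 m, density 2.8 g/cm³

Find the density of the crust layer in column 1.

Take the compensation level at the base of the deeper column (depth z_c below the surface of column 1) and equate Σ ρ_i t_i down to z_c; mantle fills any gap and the z_c terms cancel.
Column 1: 36000×ρ + (z_c − 36000)×3.27
Column 2: 1080×0 + 537×0.927 + 28100×2.8 + (z_c − 1080 − 28637)×3.27
The z_c×3.27 term appears on both sides and cancels. Collect the known terms of each column as K = Σ(ρt)_known − 3.27 × (depth of known layers): K_1 = 0 − 3.27×36000 = −117720; K_2 = 79177.799 − 3.27×(1080 + 28637) = −17996.791.
Balance: K_1 + 36000×ρ = K_2, so ρ = (K_2 − K_1)/36000 = 99723.2/36000 = 2.77 g/cm³.

2.77 g/cm³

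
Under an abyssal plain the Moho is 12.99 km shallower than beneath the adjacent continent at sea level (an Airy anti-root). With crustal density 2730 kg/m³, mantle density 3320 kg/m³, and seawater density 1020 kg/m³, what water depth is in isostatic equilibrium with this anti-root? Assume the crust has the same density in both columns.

Replacing a thickness d of crust by seawater at the top must be balanced by replacing crust with mantle at the base: d (ρ_c − ρ_w) = a (ρ_m − ρ_c).
d = a (ρ_m − ρ_c)/(ρ_c − ρ_w) = 12.99 km × 590/1710 = 4.48 km.

4.48 km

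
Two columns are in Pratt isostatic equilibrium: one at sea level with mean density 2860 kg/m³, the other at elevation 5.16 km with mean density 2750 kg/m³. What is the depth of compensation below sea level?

129 km

ρ_ref D = ρ (D + h) → D (ρ_ref − ρ) = ρ h.
D = ρ h/(ρ_ref − ρ) = 2750 × 5.16 km/(2860 − 2750) = 129 km.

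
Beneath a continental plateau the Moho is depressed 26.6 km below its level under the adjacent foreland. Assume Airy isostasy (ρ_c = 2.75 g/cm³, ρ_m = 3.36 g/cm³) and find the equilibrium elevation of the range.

Isostatic balance requires: ρ_c h = (ρ_m − ρ_c) r.
h = r (ρ_m − ρ_c) / ρ_c = 26.6 km × (3.36 − 2.75) / 2.75 = 5.9 km.

5.9 km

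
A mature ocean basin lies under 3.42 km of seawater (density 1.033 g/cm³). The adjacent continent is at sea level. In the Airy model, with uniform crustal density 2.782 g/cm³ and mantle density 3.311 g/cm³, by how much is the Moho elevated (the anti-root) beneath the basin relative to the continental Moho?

Balancing pressure at the compensation depth: replacing crust with seawater at the top is compensated by replacing crust with mantle at the base: d (ρ_c − ρ_w) = a (ρ_m − ρ_c).
a = d (ρ_c − ρ_w)/(ρ_m − ρ_c) = 3.42 km × 1.749/0.529 = 11.3 km.

11.3 km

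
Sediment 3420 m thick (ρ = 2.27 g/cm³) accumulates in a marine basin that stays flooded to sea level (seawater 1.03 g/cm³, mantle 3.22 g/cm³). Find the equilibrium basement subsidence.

Submarine loading: the sediment displaces seawater, and the subsidence is in turn flooded, so s (ρ_m − ρ_w) = t (ρ_sed − ρ_w).
s = 3420 m × (2.27 − 1.03) / (3.22 − 1.03) = 1940 m.

1940 m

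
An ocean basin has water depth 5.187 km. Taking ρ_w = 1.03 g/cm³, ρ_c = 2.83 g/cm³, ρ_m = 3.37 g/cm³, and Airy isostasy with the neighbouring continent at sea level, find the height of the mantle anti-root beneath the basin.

Isostatic balance requires: replacing crust with seawater at the top is compensated by replacing crust with mantle at the base: d (ρ_c − ρ_w) = a (ρ_m − ρ_c).
a = d (ρ_c − ρ_w)/(ρ_m − ρ_c) = 5.187 km × 1.8/0.54 = 17.3 km.

17.3 km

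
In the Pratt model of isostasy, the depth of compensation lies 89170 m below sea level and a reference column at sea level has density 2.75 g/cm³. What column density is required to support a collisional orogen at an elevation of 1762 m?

2.7 g/cm³

Pratt balance: ρ_ref D = ρ (D + h).
ρ = ρ_ref D/(D + h) = 2.75 × 89170 m/(89170 m + 1762 m) = 2.7 g/cm³.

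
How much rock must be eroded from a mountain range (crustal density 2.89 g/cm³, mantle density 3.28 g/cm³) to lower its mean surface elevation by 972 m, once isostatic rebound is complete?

Net drop Δ = e − u = e − e ρ_c/ρ_m = e (ρ_m − ρ_c)/ρ_m.
e = Δ ρ_m/(ρ_m − ρ_c) = 972 m × 3.28/0.39 = 8170 m.

8170 m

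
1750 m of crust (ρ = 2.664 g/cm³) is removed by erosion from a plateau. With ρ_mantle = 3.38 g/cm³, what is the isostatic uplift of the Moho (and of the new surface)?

Unloading: uplift u = e ρ_c/ρ_m = 1750 m × 2.664/3.38 = 1380 m.

1380 m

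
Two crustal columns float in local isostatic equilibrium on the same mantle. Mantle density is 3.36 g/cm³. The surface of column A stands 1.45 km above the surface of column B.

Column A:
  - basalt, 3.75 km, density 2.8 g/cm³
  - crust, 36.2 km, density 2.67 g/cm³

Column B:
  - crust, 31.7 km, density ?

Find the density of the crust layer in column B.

Take the compensation level at the base of the deeper column (depth z_c below the surface of column A) and equate Σ ρ_i t_i down to z_c; mantle fills any gap and the z_c terms cancel.
Column A: 3.75×2.8 + 36.2×2.67 + (z_c − 39.95)×3.36
Column B: 1.45×0 + 31.7×ρ + (z_c − 1.45 − 31.7)×3.36
The z_c×3.36 term appears on both sides and cancels. Collect the known terms of each column as K = Σ(ρt)_known − 3.36 × (depth of known layers): K_A = 107.154 − 3.36×39.95 = −27.078; K_B = 0 − 3.36×(1.45 + 31.7) = −111.384.
Balance: K_A = K_B + 31.7×ρ, so ρ = (K_A − K_B)/31.7 = 84.306/31.7 = 2.66 g/cm³.

2.66 g/cm³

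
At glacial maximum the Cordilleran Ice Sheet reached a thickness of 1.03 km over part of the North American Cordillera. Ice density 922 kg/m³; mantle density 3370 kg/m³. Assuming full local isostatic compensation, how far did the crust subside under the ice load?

0.282 km

In Airy isostatic equilibrium: the ice load ρ_ice t is balanced by mantle displaced below, ρ_m s.
s = t ρ_ice / ρ_m = 1.03 km × 922/3370 = 0.282 km.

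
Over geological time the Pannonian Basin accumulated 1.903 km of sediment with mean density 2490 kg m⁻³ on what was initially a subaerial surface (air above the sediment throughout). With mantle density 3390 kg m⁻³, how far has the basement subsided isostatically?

1.4 km

Subaerial load: s = t ρ_sed / ρ_m = 1.903 km × 2490/3390 = 1.4 km.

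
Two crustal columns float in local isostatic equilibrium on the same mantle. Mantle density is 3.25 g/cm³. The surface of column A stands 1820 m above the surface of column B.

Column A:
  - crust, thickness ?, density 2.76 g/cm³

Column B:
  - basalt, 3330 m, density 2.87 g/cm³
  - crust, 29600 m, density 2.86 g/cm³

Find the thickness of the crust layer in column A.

38200 m

Take the compensation level at the base of the deeper column (depth z_c below the surface of column A) and equate Σ ρ_i t_i down to z_c; mantle fills any gap and the z_c terms cancel.
Column A: x×2.76 + (z_c − 0 − x)×3.25
Column B: 1820×0 + 3330×2.87 + 29600×2.86 + (z_c − 1820 − 32930)×3.25
The z_c×3.25 term appears on both sides and cancels. Collect the known terms of each column as K = Σ(ρt)_known − 3.25 × (depth of known layers): K_A = 0 − 3.25×0 = 0; K_B = 94213.1 − 3.25×(1820 + 32930) = −18724.4.
Balance: K_A − x×(3.25 − 2.76) = K_B, so x = (K_A − K_B)/(3.25 − 2.76) = 18724.4/0.49 = 38200 m.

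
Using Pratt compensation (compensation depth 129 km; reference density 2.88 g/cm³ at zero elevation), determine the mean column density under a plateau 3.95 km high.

2.79 g/cm³

Pratt balance: ρ_ref D = ρ (D + h).
ρ = ρ_ref D/(D + h) = 2.88 × 129 km/(129 km + 3.95 km) = 2.79 g/cm³.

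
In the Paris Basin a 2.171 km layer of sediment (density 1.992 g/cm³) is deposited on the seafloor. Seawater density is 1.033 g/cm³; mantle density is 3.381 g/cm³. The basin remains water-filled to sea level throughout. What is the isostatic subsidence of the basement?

Submarine loading: the sediment displaces seawater, and the subsidence is in turn flooded, so s (ρ_m − ρ_w) = t (ρ_sed − ρ_w).
s = 2.171 km × (1.992 − 1.033) / (3.381 − 1.033) = 0.887 km.

0.887 km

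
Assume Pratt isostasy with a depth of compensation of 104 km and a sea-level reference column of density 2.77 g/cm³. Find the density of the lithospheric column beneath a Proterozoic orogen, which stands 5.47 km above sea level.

2.63 g/cm³

Pratt balance: ρ_ref D = ρ (D + h).
ρ = ρ_ref D/(D + h) = 2.77 × 104 km/(104 km + 5.47 km) = 2.63 g/cm³.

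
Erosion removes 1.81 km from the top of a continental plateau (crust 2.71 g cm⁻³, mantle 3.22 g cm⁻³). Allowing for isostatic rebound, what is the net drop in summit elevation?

Rebound u = e ρ_c/ρ_m = 1.81 km × 2.71/3.22 = 1.523 km.
Net surface drop = e − u = 1.81 km − 1.523 km = e (ρ_m − ρ_c)/ρ_m = 0.287 km.

0.287 km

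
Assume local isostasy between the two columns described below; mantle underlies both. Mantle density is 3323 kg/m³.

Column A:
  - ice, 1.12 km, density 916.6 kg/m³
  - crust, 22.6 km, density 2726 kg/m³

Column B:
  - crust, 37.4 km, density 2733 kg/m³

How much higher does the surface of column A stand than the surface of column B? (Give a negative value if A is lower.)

−1.77 km

For any compensation level in the mantle, the mantle terms cancel and isostasy reduces to e = (Σt_A − Σt_B) − (Σ(ρt)_A − Σ(ρt)_B) / ρ_m.
Σt_A = 23.72 km; Σt_B = 37.4 km; Σ(ρt)_A = 62634.192; Σ(ρt)_B = 102214.2 (in km·kg/m³).
e = (23.72 − 37.4) − (62634.192 − 102214.2) / 3323 = −1.77 km.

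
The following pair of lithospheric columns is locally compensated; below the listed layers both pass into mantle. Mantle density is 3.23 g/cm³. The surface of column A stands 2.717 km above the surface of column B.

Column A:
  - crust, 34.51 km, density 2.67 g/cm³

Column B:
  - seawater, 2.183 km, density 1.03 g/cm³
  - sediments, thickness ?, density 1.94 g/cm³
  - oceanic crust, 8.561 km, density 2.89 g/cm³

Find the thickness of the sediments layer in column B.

Take the compensation level at the base of the deeper column (depth z_c below the surface of column A) and equate Σ ρ_i t_i down to z_c; mantle fills any gap and the z_c terms cancel.
Column A: 34.51×2.67 + (z_c − 34.51)×3.23
Column B: 2.717×0 + 2.183×1.03 + x×1.94 + 8.561×2.89 + (z_c − 2.717 − 10.744 − x)×3.23
The z_c×3.23 term appears on both sides and cancels. Collect the known terms of each column as K = Σ(ρt)_known − 3.23 × (depth of known layers): K_A = 92.1417 − 3.23×34.51 = −19.3256; K_B = 26.98978 − 3.23×(2.717 + 10.744) = −16.48925.
Balance: K_A = K_B − x×(3.23 − 1.94), so x = (K_B − K_A)/(3.23 − 1.94) = 2.83635/1.29 = 2.2 km.

2.2 km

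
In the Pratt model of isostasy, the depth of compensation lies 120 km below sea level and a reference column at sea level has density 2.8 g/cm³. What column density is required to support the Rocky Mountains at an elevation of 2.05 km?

Pratt balance: ρ_ref D = ρ (D + h).
ρ = ρ_ref D/(D + h) = 2.8 × 120 km/(120 km + 2.05 km) = 2.75 g/cm³.

2.75 g/cm³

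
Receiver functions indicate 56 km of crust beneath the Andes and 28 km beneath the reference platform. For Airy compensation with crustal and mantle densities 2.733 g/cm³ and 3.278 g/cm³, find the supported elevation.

4.66 km

Excess crust Δ = 56 km − 28 km = 28 km, split between elevation h and root r with h + r = Δ.
Airy balance ρ_c h = (ρ_m − ρ_c) r gives r = h ρ_c/(ρ_m − ρ_c), so h (1 + ρ_c/(ρ_m − ρ_c)) = Δ, i.e. h = Δ (ρ_m − ρ_c)/ρ_m.
h = 28 km × 0.545/3.278 = 4.66 km.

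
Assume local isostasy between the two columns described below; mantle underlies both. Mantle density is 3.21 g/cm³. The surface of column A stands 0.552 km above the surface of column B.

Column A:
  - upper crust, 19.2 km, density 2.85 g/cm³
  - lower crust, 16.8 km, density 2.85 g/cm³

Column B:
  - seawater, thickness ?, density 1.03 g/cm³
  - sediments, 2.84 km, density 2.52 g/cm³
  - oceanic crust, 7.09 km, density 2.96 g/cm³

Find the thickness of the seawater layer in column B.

Take the compensation level at the base of the deeper column (depth z_c below the surface of column A) and equate Σ ρ_i t_i down to z_c; mantle fills any gap and the z_c terms cancel.
Column A: 19.2×2.85 + 16.8×2.85 + (z_c − 36)×3.21
Column B: 0.552×0 + x×1.03 + 2.84×2.52 + 7.09×2.96 + (z_c − 0.552 − 9.93 − x)×3.21
The z_c×3.21 term appears on both sides and cancels. Collect the known terms of each column as K = Σ(ρt)_known − 3.21 × (depth of known layers): K_A = 102.6 − 3.21×36 = −12.96; K_B = 28.1432 − 3.21×(0.552 + 9.93) = −5.50402.
Balance: K_A = K_B − x×(3.21 − 1.03), so x = (K_B − K_A)/(3.21 − 1.03) = 7.45598/2.18 = 3.42 km.

3.42 km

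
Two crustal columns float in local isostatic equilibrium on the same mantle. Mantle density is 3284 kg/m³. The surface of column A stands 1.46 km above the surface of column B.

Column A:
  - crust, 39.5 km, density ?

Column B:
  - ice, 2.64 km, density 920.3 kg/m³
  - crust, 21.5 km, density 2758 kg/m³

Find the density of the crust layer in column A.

2720 kg/m³

Take the compensation level at the base of the deeper column (depth z_c below the surface of column A) and equate Σ ρ_i t_i down to z_c; mantle fills any gap and the z_c terms cancel.
Column A: 39.5×ρ + (z_c − 39.5)×3284
Column B: 1.46×0 + 2.64×920.3 + 21.5×2758 + (z_c − 1.46 − 24.14)×3284
The z_c×3284 term appears on both sides and cancels. Collect the known terms of each column as K = Σ(ρt)_known − 3284 × (depth of known layers): K_A = 0 − 3284×39.5 = −129718; K_B = 61726.592 − 3284×(1.46 + 24.14) = −22343.808.
Balance: K_A + 39.5×ρ = K_B, so ρ = (K_B − K_A)/39.5 = 107374/39.5 = 2720 kg/m³.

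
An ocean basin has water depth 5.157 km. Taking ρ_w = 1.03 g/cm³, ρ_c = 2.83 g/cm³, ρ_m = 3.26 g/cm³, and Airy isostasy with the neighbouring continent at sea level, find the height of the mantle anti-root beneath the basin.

For local isostatic compensation: replacing crust with seawater at the top is compensated by replacing crust with mantle at the base: d (ρ_c − ρ_w) = a (ρ_m − ρ_c).
a = d (ρ_c − ρ_w)/(ρ_m − ρ_c) = 5.157 km × 1.8/0.43 = 21.6 km.

21.6 km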